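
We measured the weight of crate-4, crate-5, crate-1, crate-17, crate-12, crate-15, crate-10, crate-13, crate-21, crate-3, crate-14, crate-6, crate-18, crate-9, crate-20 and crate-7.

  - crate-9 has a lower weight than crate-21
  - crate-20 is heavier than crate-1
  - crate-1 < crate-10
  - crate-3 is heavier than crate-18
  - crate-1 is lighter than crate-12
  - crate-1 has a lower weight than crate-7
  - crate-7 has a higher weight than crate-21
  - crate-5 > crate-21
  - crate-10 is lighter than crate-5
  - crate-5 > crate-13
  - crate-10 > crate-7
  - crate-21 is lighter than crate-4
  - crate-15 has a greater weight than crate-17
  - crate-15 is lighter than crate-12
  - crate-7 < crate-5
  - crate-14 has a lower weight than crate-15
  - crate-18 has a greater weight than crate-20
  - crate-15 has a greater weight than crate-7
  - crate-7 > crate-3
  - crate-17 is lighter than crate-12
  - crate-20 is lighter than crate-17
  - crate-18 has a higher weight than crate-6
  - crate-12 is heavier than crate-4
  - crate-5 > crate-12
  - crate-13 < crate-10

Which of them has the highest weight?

crate-5

crate-6 is not greatest since crate-6 < crate-18; crate-9 is not greatest since crate-9 < crate-21; crate-1 is not greatest since crate-1 < crate-7; crate-20 is not greatest since crate-20 < crate-17; crate-17 is not greatest since crate-17 < crate-15; crate-21 is not greatest since crate-21 < crate-4; crate-4 is not greatest since crate-4 < crate-12; crate-13 is not greatest since crate-13 < crate-10; crate-18 is not greatest since crate-18 < crate-3; crate-3 is not greatest since crate-3 < crate-7; crate-14 is not greatest since crate-14 < crate-15; crate-7 is not greatest since crate-7 < crate-10; crate-15 is not greatest since crate-15 < crate-12; crate-10 is not greatest since crate-10 < crate-5; crate-12 is not greatest since crate-12 < crate-5.
Only crate-5 has nothing above it, so crate-5 is the highest weight.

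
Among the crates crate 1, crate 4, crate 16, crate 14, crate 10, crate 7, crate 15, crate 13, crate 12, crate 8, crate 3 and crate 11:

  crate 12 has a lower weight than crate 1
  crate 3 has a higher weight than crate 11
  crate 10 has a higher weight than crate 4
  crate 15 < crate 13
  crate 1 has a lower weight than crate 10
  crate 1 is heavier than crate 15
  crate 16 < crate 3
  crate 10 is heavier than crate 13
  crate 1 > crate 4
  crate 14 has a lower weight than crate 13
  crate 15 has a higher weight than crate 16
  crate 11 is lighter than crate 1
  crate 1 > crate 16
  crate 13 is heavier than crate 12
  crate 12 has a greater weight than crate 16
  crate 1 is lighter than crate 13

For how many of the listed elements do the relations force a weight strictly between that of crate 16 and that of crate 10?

4

The relations place crate 16 below crate 10. An element lies strictly between them when it is forced above crate 16 and also forced below crate 10.
Above crate 16: {crate 12, crate 15, crate 1, crate 3, crate 13}. Below crate 10: {crate 14, crate 12, crate 4, crate 11, crate 15, crate 1, crate 13}.
Intersection: {crate 12, crate 15, crate 1, crate 13} — 4.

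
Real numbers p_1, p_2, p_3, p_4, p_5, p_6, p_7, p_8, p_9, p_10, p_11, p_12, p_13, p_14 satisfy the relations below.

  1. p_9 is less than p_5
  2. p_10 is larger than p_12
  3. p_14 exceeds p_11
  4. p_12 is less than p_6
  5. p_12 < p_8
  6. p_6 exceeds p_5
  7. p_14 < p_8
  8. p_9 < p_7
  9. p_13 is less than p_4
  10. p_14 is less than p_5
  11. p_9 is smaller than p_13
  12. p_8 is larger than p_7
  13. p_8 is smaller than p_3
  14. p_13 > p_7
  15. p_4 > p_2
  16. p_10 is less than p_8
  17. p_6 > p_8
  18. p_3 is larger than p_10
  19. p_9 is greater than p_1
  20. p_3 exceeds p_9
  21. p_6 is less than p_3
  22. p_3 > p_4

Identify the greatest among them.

p_3

Chaining downward from p_3: directly below it, p_9, p_10, p_4, p_8, p_6; then p_1, p_12, p_14, p_2, p_7, p_13, p_5; then p_11.
That covers every other element, and nothing is given above p_3, so p_3 is the greatest.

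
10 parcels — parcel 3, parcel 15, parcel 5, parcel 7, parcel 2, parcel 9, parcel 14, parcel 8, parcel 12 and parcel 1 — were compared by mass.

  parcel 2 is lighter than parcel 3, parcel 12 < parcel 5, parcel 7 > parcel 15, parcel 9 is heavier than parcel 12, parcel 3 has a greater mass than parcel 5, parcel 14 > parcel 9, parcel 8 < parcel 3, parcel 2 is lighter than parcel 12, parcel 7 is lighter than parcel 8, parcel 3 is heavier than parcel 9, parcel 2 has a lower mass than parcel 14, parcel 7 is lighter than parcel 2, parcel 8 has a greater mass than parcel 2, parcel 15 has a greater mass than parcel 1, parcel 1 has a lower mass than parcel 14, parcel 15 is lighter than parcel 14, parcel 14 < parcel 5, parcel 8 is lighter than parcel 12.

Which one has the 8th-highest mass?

Chaining the given pairs: parcel 1 < parcel 15 < parcel 7 < parcel 2 < parcel 8 < parcel 12 < parcel 9 < parcel 14 < parcel 5 < parcel 3.
Counting 8 from the largest end gives parcel 7.

parcel 7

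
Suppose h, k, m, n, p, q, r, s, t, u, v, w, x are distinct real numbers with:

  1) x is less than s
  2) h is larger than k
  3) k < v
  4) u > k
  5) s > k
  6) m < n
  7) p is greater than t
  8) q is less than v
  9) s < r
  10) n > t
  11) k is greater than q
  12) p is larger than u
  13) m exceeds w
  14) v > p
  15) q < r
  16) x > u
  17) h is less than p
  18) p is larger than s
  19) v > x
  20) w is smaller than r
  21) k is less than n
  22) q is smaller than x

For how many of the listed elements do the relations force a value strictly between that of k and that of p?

4

Chaining upward from k reaches: h, u, n, x, s, r, v.
Chaining downward from p reaches: q, t, h, u, x, s.
Strictly between k and p are those in both lists: h, u, x, s — 4 elements.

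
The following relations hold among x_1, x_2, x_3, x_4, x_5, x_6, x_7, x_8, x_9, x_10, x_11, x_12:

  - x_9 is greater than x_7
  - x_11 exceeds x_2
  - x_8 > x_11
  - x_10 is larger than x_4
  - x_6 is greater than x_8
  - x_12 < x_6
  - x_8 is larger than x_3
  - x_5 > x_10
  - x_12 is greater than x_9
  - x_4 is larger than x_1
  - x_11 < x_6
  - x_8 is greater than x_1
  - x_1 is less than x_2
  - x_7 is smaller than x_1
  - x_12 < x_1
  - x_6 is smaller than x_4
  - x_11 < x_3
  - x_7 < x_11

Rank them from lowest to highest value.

Each adjacent pair is fixed by a given relation: x_7 < x_9; x_9 < x_12; x_12 < x_1; x_1 < x_2; x_2 < x_11; x_11 < x_3; x_3 < x_8; x_8 < x_6; x_6 < x_4; x_4 < x_10; x_10 < x_5. Chaining them end to end gives the full order.

x_7 < x_9 < x_12 < x_1 < x_2 < x_11 < x_3 < x_8 < x_6 < x_4 < x_10 < x_5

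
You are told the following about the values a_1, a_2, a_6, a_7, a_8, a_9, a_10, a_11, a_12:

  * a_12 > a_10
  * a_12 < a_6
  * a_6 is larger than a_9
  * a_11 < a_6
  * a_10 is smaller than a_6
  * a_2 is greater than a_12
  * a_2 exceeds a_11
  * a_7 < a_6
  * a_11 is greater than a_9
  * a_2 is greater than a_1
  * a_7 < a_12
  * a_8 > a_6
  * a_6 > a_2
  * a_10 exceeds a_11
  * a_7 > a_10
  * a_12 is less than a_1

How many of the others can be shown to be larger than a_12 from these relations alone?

4

Directly above a_12: a_1, a_2, a_6.
One step further: a_8 (4 so far).
No other element is forced above a_12 by the given relations, so the count is 4.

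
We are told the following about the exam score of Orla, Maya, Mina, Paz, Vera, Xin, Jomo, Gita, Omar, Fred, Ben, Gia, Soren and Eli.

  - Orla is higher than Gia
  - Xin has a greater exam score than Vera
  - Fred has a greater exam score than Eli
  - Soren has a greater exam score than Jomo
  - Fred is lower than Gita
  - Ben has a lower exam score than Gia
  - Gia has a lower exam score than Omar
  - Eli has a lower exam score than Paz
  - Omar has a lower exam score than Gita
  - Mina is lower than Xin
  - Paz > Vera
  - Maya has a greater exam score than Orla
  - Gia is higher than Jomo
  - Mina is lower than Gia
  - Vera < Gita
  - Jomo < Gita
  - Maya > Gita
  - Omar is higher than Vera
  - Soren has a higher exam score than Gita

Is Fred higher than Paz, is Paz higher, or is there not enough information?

Following every chain through Fred: above Fred we get Gita, Soren, Maya; below Fred we get Eli.
Paz is not reached, and no chain runs the other way from Paz to Fred.
So the given relations leave the order of Fred and Paz undetermined.

undetermined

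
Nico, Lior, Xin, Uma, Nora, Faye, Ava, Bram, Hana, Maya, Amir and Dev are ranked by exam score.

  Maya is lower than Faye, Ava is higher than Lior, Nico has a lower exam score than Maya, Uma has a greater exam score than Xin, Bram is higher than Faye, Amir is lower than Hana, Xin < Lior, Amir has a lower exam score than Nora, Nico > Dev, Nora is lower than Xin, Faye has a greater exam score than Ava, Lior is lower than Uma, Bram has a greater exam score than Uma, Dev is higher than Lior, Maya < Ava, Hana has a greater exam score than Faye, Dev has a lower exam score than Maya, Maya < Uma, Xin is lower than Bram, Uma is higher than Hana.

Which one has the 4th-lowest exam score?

Lior

Piecing the relations together gives one ordering: Amir < Nora < Xin < Lior < Dev < Nico < Maya < Ava < Faye < Hana < Uma < Bram.
The 4th smallest is Lior.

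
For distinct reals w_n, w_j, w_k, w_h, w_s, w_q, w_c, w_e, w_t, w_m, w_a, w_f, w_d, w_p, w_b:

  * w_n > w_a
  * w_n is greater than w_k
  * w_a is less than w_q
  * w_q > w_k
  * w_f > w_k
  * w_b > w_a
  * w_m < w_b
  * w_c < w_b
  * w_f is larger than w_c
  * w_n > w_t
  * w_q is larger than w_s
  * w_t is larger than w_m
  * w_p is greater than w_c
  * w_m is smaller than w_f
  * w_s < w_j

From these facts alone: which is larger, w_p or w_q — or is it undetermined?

undetermined

Following every chain through w_p: below w_p we get w_c.
w_q is not reached, and no chain runs the other way from w_q to w_p.
So the given relations leave the order of w_p and w_q undetermined.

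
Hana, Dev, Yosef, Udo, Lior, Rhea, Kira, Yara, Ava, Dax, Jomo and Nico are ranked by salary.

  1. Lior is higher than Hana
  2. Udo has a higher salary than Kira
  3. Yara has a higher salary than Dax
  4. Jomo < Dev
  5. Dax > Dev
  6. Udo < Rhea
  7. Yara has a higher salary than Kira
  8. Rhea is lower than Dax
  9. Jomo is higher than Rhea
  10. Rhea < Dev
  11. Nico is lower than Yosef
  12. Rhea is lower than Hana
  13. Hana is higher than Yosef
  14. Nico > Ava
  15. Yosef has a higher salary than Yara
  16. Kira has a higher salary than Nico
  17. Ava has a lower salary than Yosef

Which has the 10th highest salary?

The consecutive relations fix a unique order: Ava < Nico < Kira < Udo < Rhea < Jomo < Dev < Dax < Yara < Yosef < Hana < Lior.
The 10th largest is Kira.

Kira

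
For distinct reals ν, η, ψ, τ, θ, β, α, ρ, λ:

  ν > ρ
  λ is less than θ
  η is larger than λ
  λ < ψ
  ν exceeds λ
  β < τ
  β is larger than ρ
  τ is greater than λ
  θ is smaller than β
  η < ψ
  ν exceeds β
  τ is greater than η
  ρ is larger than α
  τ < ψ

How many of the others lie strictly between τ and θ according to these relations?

1

The relations place θ below τ. An element lies strictly between them when it is forced above θ and also forced below τ.
Above θ: {β, ν, ψ}. Below τ: {λ, α, η, ρ, β}.
Intersection: {β} — 1.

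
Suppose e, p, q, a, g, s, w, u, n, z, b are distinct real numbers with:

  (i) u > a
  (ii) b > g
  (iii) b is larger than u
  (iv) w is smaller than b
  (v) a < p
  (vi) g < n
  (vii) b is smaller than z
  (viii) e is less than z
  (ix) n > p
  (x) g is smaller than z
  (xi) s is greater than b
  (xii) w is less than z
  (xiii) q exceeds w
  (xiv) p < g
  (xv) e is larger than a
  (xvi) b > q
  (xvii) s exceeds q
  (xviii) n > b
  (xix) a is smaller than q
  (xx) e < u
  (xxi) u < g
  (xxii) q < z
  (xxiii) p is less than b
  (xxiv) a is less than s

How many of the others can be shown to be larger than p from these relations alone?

Directly above p: g, b, n.
One step further: z, s (5 so far).
No other element is forced above p by the given relations, so the count is 5.

5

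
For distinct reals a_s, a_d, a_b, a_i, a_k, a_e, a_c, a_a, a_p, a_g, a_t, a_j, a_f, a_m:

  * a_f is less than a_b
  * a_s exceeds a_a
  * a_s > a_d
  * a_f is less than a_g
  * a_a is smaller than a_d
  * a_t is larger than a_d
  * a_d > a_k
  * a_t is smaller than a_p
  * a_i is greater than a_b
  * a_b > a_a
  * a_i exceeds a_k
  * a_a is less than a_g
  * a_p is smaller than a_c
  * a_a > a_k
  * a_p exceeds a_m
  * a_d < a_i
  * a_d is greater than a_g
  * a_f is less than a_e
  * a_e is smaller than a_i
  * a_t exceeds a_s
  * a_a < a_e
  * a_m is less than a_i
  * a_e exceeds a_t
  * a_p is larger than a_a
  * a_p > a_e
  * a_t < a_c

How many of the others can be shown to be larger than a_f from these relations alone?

9

The elements the relations force above a_f are a_g, a_d, a_s, a_t, a_b, a_e, a_p, a_c, a_i — no chain reaches any other.
That is 9.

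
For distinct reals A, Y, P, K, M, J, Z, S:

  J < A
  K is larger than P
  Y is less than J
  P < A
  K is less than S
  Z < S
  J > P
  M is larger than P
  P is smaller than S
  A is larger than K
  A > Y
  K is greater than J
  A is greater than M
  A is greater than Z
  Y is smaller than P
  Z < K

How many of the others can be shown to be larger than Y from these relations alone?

From Y the given relations immediately reach P, J, A.
From those, K, S, M — 6 in total.
Nothing else is reachable above Y; 6 in all.

6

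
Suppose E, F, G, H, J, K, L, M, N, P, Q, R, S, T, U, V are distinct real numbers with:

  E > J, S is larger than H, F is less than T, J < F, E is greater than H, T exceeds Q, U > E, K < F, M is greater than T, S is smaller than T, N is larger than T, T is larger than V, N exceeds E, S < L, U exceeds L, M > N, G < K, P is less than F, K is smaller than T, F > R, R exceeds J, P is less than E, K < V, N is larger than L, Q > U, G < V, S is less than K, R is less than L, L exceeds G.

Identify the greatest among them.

M

J is not greatest since J < R; H is not greatest since H < S; P is not greatest since P < F; E is not greatest since E < U; R is not greatest since R < L; G is not greatest since G < K; S is not greatest since S < K; K is not greatest since K < F; V is not greatest since V < T; L is not greatest since L < N; F is not greatest since F < T; U is not greatest since U < Q; Q is not greatest since Q < T; T is not greatest since T < N; N is not greatest since N < M.
Only M has nothing above it, so M is the greatest.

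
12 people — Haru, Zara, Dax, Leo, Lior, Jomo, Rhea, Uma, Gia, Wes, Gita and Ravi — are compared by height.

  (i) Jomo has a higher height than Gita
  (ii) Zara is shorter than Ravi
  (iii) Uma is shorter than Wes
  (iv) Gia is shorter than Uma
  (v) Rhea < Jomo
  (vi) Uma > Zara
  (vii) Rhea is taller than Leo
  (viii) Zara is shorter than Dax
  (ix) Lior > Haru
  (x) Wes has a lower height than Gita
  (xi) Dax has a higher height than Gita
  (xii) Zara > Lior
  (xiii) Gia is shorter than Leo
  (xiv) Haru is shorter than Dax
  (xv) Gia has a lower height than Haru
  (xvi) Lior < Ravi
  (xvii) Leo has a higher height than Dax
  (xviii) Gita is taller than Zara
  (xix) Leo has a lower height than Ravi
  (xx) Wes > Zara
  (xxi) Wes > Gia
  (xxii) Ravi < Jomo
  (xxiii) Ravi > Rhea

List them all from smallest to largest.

Each adjacent pair is fixed by a given relation: Gia < Haru; Haru < Lior; Lior < Zara; Zara < Uma; Uma < Wes; Wes < Gita; Gita < Dax; Dax < Leo; Leo < Rhea; Rhea < Ravi; Ravi < Jomo. Chaining them end to end gives the full order.

Gia < Haru < Lior < Zara < Uma < Wes < Gita < Dax < Leo < Rhea < Ravi < Jomo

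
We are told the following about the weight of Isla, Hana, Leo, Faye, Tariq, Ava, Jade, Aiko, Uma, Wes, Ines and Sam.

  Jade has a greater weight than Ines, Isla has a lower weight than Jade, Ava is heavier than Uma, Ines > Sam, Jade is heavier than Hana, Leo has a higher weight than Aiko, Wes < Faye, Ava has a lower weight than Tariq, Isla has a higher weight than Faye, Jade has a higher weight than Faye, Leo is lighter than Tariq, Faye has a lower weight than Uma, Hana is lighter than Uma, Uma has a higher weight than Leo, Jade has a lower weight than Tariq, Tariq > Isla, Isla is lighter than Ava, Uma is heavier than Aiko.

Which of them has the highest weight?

Chaining downward from Tariq: directly below it, Isla, Leo, Jade, Ava; then Hana, Aiko, Faye, Ines, Uma; then Wes, Sam.
That covers every other element, and nothing is given above Tariq, so Tariq is the highest weight.

Tariq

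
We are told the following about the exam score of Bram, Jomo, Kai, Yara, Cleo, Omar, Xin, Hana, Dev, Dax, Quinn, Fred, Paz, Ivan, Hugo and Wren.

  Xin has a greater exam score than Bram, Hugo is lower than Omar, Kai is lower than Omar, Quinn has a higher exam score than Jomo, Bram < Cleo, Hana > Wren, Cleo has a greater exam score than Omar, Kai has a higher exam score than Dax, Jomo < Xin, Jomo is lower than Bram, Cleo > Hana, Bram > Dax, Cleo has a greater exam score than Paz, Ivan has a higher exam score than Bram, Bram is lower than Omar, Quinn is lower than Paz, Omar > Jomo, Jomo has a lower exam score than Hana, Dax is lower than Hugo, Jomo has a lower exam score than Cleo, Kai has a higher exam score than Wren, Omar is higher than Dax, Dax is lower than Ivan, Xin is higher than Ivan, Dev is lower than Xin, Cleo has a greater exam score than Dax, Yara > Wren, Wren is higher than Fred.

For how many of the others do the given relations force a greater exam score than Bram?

The elements the relations force above Bram are Ivan, Xin, Omar, Cleo — no chain reaches any other.
That is 4.

4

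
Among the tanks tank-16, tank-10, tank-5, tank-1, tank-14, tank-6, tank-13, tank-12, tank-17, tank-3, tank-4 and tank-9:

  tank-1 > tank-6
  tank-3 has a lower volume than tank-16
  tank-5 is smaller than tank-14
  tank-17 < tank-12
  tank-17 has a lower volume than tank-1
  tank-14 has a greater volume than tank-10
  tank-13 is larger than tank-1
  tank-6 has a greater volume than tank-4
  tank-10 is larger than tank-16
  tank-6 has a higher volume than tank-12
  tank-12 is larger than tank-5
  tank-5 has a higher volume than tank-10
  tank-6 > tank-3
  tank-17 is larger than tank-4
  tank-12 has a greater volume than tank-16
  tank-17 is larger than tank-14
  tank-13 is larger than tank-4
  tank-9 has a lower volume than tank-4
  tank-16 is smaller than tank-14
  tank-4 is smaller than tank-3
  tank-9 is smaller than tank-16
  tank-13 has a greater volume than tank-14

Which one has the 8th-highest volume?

Piecing the relations together gives one ordering: tank-9 < tank-4 < tank-3 < tank-16 < tank-10 < tank-5 < tank-14 < tank-17 < tank-12 < tank-6 < tank-1 < tank-13.
The 8th largest is tank-10.

tank-10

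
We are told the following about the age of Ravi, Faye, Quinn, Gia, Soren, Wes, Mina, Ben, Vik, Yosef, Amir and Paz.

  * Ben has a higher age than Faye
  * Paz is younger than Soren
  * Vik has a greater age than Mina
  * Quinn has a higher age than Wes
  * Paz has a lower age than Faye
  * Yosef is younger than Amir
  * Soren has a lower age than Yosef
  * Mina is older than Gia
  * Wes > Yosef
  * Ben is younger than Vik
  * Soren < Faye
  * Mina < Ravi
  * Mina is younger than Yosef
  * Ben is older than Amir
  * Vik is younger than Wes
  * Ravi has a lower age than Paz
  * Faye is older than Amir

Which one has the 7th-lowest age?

Amir

Chaining the given pairs: Gia < Mina < Ravi < Paz < Soren < Yosef < Amir < Faye < Ben < Vik < Wes < Quinn.
The 7th smallest is Amir.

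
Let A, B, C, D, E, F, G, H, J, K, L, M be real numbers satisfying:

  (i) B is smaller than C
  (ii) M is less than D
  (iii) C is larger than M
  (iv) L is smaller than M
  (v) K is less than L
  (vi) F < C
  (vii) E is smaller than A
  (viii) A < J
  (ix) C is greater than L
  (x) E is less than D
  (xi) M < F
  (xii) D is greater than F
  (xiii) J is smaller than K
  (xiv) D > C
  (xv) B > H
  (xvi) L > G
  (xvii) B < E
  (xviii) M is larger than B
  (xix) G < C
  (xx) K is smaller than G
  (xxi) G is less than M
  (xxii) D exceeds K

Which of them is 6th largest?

G

The consecutive relations fix a unique order: H < B < E < A < J < K < G < L < M < F < C < D.
The 6th largest is G.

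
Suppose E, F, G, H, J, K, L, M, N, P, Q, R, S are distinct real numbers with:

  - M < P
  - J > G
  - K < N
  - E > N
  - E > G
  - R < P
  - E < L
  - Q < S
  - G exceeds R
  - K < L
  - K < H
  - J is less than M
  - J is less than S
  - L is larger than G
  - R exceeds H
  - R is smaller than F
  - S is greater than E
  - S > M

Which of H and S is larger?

The relevant relations are H < R; R < G; G < J; J < M; M < S.
Together: H < R < G < J < M < S.
So H < S; S is the larger of the two.

S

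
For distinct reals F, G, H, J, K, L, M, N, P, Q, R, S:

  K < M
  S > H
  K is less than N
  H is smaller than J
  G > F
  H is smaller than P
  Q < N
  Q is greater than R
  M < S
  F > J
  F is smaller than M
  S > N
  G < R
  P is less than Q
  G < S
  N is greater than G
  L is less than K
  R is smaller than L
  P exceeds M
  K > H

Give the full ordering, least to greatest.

Each adjacent pair is fixed by a given relation: H < J; J < F; F < G; G < R; R < L; L < K; K < M; M < P; P < Q; Q < N; N < S. Chaining them end to end gives the full order.

H < J < F < G < R < L < K < M < P < Q < N < S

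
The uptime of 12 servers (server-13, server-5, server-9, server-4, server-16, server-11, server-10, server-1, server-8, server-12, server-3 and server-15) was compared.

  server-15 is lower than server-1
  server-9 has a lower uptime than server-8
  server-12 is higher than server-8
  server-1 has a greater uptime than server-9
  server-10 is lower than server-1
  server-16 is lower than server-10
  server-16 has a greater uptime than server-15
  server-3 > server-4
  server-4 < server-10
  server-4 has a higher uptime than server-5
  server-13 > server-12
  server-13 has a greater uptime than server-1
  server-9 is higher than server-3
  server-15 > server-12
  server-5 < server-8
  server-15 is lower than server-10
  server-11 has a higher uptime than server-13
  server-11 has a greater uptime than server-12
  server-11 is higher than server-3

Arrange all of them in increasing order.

server-5 < server-4 < server-3 < server-9 < server-8 < server-12 < server-15 < server-16 < server-10 < server-1 < server-13 < server-11

Each adjacent pair is fixed by a given relation: server-5 < server-4; server-4 < server-3; server-3 < server-9; server-9 < server-8; server-8 < server-12; server-12 < server-15; server-15 < server-16; server-16 < server-10; server-10 < server-1; server-1 < server-13; server-13 < server-11. Chaining them end to end gives the full order.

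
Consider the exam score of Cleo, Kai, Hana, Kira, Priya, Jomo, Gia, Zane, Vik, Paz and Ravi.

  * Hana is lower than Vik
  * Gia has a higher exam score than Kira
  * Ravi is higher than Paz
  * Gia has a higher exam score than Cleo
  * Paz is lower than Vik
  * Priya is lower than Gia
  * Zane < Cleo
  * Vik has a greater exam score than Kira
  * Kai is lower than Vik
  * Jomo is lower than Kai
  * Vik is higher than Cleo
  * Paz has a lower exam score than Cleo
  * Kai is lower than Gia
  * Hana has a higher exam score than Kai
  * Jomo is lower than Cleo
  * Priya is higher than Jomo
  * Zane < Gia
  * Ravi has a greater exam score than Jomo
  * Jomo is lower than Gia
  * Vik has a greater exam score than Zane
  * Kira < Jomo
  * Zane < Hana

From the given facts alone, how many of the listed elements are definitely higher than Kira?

From Kira the given relations immediately reach Jomo, Vik, Gia.
From those, Kai, Cleo, Priya, Ravi — 7 in total.
From those, Hana — 8 in total.
Nothing else is reachable above Kira; 8 in all.

8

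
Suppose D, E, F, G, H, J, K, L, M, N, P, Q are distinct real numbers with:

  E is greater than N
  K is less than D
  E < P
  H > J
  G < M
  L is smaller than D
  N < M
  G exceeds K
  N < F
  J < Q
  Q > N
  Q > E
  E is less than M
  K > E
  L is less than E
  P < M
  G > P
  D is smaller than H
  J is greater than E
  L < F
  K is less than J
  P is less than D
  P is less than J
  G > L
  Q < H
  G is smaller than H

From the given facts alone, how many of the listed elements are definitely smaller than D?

The elements the relations force below D are L, N, E, K, P — no chain reaches any other.
That is 5.

5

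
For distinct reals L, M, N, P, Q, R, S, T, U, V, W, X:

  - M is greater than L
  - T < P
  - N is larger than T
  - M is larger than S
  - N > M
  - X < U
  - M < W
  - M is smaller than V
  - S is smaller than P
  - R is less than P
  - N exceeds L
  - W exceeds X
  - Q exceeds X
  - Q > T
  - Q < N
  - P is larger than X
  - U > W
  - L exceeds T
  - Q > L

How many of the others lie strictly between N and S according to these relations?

1

Chaining upward from S reaches: M, V, P, W, U.
Chaining downward from N reaches: T, X, L, M, Q.
Strictly between S and N are those in both lists: M — 1 element.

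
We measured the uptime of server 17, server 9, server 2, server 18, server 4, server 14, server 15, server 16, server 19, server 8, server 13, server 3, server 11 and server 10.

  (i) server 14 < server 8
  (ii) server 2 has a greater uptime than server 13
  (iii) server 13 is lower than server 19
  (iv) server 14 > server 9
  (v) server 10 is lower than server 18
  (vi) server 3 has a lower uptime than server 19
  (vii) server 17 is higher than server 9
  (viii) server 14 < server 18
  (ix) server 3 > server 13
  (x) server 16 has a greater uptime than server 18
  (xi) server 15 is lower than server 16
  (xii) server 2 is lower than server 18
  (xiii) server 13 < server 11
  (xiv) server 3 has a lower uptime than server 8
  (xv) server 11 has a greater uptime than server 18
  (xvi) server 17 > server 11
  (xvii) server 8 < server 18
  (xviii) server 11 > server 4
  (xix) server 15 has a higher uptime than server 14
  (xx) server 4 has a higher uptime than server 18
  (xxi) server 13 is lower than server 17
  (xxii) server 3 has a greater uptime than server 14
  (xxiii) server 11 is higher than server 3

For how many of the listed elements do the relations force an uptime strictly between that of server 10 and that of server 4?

Chaining upward from server 10 reaches: server 18, server 16, server 11, server 17.
Chaining downward from server 4 reaches: server 13, server 9, server 14, server 2, server 3, server 8, server 18.
Strictly between server 10 and server 4 are those in both lists: server 18 — 1 element.

1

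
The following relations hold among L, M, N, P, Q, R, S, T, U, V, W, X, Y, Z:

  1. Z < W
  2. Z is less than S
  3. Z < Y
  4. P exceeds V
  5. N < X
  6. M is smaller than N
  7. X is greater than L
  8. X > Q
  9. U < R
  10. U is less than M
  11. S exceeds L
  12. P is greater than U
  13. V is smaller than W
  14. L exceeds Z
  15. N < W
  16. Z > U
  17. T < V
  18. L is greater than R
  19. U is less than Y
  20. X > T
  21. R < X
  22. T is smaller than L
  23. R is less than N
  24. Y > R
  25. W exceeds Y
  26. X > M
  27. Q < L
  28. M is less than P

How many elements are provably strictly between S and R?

The relations place R below S. An element lies strictly between them when it is forced above R and also forced below S.
Above R: {Y, L, N, W, X}. Below S: {U, T, Z, Q, L}.
Intersection: {L} — 1.

1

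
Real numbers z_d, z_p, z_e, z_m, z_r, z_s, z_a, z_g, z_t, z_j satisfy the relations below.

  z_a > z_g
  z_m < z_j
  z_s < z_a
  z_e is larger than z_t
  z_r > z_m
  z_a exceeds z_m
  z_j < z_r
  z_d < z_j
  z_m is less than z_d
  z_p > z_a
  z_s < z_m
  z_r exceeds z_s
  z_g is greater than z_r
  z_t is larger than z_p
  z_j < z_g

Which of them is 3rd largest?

z_p

Piecing the relations together gives one ordering: z_s < z_m < z_d < z_j < z_r < z_g < z_a < z_p < z_t < z_e.
Counting 3 from the largest end gives z_p.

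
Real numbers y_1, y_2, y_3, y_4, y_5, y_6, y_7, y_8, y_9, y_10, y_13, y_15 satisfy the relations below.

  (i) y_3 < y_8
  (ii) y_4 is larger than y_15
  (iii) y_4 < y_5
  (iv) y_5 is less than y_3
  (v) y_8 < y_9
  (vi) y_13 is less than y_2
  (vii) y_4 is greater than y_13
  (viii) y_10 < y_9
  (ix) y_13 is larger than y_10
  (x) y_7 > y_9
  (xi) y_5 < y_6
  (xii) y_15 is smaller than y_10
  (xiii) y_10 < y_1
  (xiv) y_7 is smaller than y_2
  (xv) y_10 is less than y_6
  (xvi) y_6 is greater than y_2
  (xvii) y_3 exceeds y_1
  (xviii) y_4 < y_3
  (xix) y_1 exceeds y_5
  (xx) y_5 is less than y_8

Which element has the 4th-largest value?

The consecutive relations fix a unique order: y_15 < y_10 < y_13 < y_4 < y_5 < y_1 < y_3 < y_8 < y_9 < y_7 < y_2 < y_6.
Counting 4 from the largest end gives y_9.

y_9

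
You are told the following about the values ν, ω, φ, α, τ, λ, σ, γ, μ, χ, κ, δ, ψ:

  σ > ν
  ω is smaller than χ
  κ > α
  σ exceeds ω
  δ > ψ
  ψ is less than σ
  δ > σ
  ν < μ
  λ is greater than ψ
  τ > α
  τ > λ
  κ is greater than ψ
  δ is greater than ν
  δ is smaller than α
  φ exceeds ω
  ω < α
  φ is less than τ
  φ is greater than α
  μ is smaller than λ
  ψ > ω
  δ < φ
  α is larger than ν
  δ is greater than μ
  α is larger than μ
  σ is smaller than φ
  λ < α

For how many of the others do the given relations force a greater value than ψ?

7

Directly above ψ: σ, λ, δ, κ.
One step further: α, φ, τ (7 so far).
No other element is forced above ψ by the given relations, so the count is 7.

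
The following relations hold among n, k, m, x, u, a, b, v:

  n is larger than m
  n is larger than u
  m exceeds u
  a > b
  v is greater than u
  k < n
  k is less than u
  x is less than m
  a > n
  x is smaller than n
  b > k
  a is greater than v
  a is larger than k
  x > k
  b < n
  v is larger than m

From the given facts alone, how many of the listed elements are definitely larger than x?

4

The elements the relations force above x are m, v, n, a — no chain reaches any other.
That is 4.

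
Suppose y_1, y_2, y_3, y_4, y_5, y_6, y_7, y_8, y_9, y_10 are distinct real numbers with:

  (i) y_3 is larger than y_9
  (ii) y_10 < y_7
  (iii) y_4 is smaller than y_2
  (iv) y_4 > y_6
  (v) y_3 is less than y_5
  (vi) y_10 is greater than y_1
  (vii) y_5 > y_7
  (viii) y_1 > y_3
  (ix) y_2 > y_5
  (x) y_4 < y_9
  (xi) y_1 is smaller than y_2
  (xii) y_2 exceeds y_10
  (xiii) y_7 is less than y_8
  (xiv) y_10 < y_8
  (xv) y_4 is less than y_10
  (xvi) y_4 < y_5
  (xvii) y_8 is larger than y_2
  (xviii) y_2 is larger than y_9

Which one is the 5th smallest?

Chaining the given pairs: y_6 < y_4 < y_9 < y_3 < y_1 < y_10 < y_7 < y_5 < y_2 < y_8.
Counting 5 from the smallest end gives y_1.

y_1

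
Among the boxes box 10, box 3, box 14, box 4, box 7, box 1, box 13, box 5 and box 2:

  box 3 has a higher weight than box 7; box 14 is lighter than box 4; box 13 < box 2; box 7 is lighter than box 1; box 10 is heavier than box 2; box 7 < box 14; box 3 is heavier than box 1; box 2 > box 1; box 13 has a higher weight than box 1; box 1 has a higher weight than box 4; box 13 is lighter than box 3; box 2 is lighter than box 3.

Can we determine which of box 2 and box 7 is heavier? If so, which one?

box 2

Link the given pairs in sequence: box 7 < box 14; box 14 < box 4; box 4 < box 1; box 1 < box 13; box 13 < box 2.
Chaining these gives box 7 < box 14 < box 4 < box 1 < box 13 < box 2.
So box 2 is heavier.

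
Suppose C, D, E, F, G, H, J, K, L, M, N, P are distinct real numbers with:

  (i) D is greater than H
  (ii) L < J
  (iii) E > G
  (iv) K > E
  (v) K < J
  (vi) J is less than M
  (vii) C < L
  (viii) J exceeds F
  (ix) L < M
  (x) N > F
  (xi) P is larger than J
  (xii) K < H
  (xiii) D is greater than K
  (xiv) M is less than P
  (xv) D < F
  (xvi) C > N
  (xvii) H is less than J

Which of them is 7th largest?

F

Piecing the relations together gives one ordering: G < E < K < H < D < F < N < C < L < J < M < P.
The 7th largest is F.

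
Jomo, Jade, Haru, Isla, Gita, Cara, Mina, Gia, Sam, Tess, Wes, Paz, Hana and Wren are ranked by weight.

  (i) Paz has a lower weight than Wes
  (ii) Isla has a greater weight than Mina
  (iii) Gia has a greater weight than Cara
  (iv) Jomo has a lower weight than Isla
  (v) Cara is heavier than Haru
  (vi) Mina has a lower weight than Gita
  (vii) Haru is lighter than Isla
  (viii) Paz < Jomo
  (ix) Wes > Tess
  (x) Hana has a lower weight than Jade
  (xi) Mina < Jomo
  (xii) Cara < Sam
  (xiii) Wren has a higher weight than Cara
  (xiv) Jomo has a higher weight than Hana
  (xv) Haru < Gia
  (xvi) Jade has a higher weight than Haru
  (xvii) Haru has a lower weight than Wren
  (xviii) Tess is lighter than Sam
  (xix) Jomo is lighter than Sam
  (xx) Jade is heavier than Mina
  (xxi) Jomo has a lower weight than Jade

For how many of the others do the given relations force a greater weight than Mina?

The elements the relations force above Mina are Jomo, Gita, Isla, Jade, Sam — no chain reaches any other.
That is 5.

5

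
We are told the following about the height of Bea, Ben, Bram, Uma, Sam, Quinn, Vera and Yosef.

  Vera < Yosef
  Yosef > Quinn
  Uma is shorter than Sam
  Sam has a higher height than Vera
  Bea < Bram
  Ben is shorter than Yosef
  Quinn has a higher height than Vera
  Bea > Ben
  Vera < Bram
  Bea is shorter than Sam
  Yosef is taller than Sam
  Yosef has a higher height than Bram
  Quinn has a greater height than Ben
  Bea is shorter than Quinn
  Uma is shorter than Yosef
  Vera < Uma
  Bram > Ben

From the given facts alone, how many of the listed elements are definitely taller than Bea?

The elements the relations force above Bea are Quinn, Bram, Sam, Yosef — no chain reaches any other.
That is 4.

4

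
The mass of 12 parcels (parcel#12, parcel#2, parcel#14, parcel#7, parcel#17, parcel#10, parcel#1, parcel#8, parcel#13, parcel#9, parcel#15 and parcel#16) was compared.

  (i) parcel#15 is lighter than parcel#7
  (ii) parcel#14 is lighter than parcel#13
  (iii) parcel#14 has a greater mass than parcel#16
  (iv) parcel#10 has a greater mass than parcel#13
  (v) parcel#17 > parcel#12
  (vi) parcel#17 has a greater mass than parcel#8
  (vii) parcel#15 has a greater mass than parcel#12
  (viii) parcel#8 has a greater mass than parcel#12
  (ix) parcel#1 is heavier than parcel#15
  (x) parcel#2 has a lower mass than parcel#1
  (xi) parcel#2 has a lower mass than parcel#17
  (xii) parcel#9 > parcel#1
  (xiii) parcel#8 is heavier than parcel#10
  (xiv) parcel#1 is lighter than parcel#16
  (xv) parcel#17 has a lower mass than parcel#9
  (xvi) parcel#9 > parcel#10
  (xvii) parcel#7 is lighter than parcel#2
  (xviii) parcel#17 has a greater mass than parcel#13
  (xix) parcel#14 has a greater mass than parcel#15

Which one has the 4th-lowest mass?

Chaining the given pairs: parcel#12 < parcel#15 < parcel#7 < parcel#2 < parcel#1 < parcel#16 < parcel#14 < parcel#13 < parcel#10 < parcel#8 < parcel#17 < parcel#9.
Counting 4 from the smallest end gives parcel#2.

parcel#2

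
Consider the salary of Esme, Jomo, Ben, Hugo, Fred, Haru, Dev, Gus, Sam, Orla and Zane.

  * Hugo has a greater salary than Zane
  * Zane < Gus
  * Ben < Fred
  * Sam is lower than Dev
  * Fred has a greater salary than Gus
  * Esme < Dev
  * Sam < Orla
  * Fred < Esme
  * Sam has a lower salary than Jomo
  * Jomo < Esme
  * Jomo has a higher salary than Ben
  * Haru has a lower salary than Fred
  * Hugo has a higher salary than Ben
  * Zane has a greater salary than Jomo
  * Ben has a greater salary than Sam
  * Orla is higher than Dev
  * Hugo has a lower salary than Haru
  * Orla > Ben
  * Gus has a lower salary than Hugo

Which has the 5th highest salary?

Chaining the given pairs: Sam < Ben < Jomo < Zane < Gus < Hugo < Haru < Fred < Esme < Dev < Orla.
Counting 5 from the largest end gives Haru.

Haru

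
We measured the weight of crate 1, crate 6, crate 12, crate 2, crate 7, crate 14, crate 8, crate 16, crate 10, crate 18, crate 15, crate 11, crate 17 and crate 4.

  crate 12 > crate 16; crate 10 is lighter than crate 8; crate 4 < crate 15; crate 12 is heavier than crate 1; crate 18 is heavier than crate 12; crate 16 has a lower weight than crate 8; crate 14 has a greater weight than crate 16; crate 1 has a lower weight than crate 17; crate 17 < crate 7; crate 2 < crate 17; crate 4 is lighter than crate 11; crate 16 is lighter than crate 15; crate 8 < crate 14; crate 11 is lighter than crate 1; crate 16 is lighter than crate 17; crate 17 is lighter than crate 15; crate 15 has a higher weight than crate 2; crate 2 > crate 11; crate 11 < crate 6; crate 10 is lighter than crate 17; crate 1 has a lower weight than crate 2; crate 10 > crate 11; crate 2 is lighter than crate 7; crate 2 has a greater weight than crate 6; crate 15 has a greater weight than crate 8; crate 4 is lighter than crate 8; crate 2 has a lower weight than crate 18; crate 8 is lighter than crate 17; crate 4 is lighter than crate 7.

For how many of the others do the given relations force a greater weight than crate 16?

7

The elements the relations force above crate 16 are crate 8, crate 12, crate 17, crate 18, crate 14, crate 7, crate 15 — no chain reaches any other.
That is 7.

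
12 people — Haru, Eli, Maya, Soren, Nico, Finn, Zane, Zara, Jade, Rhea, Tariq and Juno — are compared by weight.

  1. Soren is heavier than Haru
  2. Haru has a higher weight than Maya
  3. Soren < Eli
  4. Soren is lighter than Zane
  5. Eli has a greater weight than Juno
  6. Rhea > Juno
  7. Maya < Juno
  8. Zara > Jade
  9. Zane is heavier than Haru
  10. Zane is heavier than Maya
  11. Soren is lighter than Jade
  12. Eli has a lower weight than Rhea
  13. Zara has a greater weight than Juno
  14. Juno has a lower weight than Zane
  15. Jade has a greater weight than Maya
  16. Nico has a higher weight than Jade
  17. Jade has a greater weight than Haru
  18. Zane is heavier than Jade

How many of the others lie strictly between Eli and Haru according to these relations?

1

Chaining upward from Haru reaches: Soren, Jade, Nico, Rhea, Zane, Zara.
Chaining downward from Eli reaches: Maya, Soren, Juno.
Strictly between Haru and Eli are those in both lists: Soren — 1 element.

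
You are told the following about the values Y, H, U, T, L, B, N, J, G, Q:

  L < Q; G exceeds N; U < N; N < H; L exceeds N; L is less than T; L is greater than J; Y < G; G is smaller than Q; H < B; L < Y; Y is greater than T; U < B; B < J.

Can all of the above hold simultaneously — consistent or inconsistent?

The single ordering U < N < H < B < J < L < T < Y < G < Q satisfies every listed relation, so no contradiction arises.

consistent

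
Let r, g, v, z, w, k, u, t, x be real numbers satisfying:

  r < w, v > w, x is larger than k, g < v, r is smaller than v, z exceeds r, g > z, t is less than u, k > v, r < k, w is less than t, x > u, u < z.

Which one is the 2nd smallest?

Chaining the given pairs: r < w < t < u < z < g < v < k < x.
The 2nd smallest is w.

w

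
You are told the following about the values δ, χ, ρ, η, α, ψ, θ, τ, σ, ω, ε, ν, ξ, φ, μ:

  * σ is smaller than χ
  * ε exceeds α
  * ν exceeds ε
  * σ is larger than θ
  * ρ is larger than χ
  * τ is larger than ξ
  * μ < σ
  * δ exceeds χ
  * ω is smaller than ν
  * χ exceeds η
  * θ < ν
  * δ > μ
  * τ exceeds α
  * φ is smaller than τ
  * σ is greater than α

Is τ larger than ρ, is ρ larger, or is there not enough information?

undetermined

Following every chain through τ: below τ we get φ, ξ, α.
ρ is not reached, and no chain runs the other way from ρ to τ.
So the given relations leave the order of τ and ρ undetermined.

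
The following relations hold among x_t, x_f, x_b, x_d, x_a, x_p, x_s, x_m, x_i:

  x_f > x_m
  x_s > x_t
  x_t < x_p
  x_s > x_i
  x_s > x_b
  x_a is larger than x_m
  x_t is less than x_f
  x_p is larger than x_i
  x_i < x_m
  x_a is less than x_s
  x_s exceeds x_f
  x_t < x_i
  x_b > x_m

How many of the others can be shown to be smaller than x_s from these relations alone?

6

Directly below x_s: x_t, x_i, x_f, x_a, x_b.
One step further: x_m (6 so far).
Nothing else is reachable below x_s; 6 in all.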